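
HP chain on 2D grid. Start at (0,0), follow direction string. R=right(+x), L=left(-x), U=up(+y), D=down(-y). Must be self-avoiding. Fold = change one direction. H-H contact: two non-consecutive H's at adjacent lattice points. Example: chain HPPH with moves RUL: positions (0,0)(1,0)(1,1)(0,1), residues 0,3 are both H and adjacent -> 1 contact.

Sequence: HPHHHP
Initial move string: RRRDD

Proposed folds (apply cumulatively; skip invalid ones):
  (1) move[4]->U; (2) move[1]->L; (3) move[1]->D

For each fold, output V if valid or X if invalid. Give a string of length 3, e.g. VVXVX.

Answer: XXV

Derivation:
Initial: RRRDD -> [(0, 0), (1, 0), (2, 0), (3, 0), (3, -1), (3, -2)]
Fold 1: move[4]->U => RRRDU INVALID (collision), skipped
Fold 2: move[1]->L => RLRDD INVALID (collision), skipped
Fold 3: move[1]->D => RDRDD VALID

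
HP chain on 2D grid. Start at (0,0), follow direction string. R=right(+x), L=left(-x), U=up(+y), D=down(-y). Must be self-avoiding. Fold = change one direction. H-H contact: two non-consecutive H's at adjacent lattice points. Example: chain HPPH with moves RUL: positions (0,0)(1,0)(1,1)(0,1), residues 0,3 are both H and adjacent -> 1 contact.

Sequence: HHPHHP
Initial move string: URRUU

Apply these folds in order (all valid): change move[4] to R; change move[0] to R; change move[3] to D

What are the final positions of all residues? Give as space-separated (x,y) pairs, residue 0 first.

Answer: (0,0) (1,0) (2,0) (3,0) (3,-1) (4,-1)

Derivation:
Initial moves: URRUU
Fold: move[4]->R => URRUR (positions: [(0, 0), (0, 1), (1, 1), (2, 1), (2, 2), (3, 2)])
Fold: move[0]->R => RRRUR (positions: [(0, 0), (1, 0), (2, 0), (3, 0), (3, 1), (4, 1)])
Fold: move[3]->D => RRRDR (positions: [(0, 0), (1, 0), (2, 0), (3, 0), (3, -1), (4, -1)])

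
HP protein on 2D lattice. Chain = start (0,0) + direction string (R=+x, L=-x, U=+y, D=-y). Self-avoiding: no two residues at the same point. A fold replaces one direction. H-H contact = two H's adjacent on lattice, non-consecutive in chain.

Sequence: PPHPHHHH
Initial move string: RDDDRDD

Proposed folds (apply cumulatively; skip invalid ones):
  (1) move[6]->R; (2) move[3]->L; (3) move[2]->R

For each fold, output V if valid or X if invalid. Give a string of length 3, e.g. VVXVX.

Initial: RDDDRDD -> [(0, 0), (1, 0), (1, -1), (1, -2), (1, -3), (2, -3), (2, -4), (2, -5)]
Fold 1: move[6]->R => RDDDRDR VALID
Fold 2: move[3]->L => RDDLRDR INVALID (collision), skipped
Fold 3: move[2]->R => RDRDRDR VALID

Answer: VXV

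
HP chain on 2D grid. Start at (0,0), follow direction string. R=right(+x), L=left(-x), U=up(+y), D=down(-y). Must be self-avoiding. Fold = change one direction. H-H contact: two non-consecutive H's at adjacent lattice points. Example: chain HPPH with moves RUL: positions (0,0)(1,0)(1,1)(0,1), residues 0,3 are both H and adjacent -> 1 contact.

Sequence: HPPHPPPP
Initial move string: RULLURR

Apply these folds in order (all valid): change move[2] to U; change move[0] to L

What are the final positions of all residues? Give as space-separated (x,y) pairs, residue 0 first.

Initial moves: RULLURR
Fold: move[2]->U => RUULURR (positions: [(0, 0), (1, 0), (1, 1), (1, 2), (0, 2), (0, 3), (1, 3), (2, 3)])
Fold: move[0]->L => LUULURR (positions: [(0, 0), (-1, 0), (-1, 1), (-1, 2), (-2, 2), (-2, 3), (-1, 3), (0, 3)])

Answer: (0,0) (-1,0) (-1,1) (-1,2) (-2,2) (-2,3) (-1,3) (0,3)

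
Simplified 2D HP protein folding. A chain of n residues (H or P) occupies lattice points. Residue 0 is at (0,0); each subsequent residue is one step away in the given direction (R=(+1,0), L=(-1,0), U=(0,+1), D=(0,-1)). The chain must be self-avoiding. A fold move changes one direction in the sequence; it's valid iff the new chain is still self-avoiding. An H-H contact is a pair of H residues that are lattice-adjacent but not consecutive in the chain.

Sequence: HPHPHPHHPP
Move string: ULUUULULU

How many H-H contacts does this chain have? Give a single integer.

Positions: [(0, 0), (0, 1), (-1, 1), (-1, 2), (-1, 3), (-1, 4), (-2, 4), (-2, 5), (-3, 5), (-3, 6)]
No H-H contacts found.

Answer: 0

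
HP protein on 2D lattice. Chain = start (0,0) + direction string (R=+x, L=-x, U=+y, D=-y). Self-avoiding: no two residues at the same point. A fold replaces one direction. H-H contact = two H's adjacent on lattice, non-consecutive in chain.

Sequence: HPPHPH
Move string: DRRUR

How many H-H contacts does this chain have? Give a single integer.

Positions: [(0, 0), (0, -1), (1, -1), (2, -1), (2, 0), (3, 0)]
No H-H contacts found.

Answer: 0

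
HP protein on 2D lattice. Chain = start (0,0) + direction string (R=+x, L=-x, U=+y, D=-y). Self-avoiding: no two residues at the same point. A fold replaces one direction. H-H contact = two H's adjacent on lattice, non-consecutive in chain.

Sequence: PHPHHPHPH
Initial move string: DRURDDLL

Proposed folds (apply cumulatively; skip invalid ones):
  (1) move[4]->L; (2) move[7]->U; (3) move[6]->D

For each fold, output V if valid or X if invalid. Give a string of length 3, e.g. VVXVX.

Answer: XXV

Derivation:
Initial: DRURDDLL -> [(0, 0), (0, -1), (1, -1), (1, 0), (2, 0), (2, -1), (2, -2), (1, -2), (0, -2)]
Fold 1: move[4]->L => DRURLDLL INVALID (collision), skipped
Fold 2: move[7]->U => DRURDDLU INVALID (collision), skipped
Fold 3: move[6]->D => DRURDDDL VALID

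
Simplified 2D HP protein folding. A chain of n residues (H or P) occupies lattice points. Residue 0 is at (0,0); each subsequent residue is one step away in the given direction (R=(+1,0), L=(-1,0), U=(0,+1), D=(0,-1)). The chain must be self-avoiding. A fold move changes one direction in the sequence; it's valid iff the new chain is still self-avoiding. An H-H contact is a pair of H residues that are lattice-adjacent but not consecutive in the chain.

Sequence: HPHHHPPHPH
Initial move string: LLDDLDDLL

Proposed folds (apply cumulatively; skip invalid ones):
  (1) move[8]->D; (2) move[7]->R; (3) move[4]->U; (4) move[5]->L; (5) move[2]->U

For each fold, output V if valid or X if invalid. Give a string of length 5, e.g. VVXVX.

Answer: VVXVX

Derivation:
Initial: LLDDLDDLL -> [(0, 0), (-1, 0), (-2, 0), (-2, -1), (-2, -2), (-3, -2), (-3, -3), (-3, -4), (-4, -4), (-5, -4)]
Fold 1: move[8]->D => LLDDLDDLD VALID
Fold 2: move[7]->R => LLDDLDDRD VALID
Fold 3: move[4]->U => LLDDUDDRD INVALID (collision), skipped
Fold 4: move[5]->L => LLDDLLDRD VALID
Fold 5: move[2]->U => LLUDLLDRD INVALID (collision), skipped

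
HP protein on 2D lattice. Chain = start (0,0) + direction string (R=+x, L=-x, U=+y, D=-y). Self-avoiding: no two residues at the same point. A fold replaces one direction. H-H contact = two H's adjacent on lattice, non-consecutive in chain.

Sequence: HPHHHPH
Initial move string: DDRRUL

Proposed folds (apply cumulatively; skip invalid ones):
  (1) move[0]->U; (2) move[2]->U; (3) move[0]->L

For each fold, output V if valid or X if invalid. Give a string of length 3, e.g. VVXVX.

Initial: DDRRUL -> [(0, 0), (0, -1), (0, -2), (1, -2), (2, -2), (2, -1), (1, -1)]
Fold 1: move[0]->U => UDRRUL INVALID (collision), skipped
Fold 2: move[2]->U => DDURUL INVALID (collision), skipped
Fold 3: move[0]->L => LDRRUL INVALID (collision), skipped

Answer: XXX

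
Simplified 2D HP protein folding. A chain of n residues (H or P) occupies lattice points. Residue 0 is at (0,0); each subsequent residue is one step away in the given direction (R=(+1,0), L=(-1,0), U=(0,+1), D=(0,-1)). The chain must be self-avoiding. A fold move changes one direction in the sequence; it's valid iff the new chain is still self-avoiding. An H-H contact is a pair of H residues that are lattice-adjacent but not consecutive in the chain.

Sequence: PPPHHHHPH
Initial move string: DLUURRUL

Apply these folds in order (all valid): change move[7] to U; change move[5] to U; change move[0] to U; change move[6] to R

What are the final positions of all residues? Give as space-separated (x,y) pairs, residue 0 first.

Initial moves: DLUURRUL
Fold: move[7]->U => DLUURRUU (positions: [(0, 0), (0, -1), (-1, -1), (-1, 0), (-1, 1), (0, 1), (1, 1), (1, 2), (1, 3)])
Fold: move[5]->U => DLUURUUU (positions: [(0, 0), (0, -1), (-1, -1), (-1, 0), (-1, 1), (0, 1), (0, 2), (0, 3), (0, 4)])
Fold: move[0]->U => ULUURUUU (positions: [(0, 0), (0, 1), (-1, 1), (-1, 2), (-1, 3), (0, 3), (0, 4), (0, 5), (0, 6)])
Fold: move[6]->R => ULUURURU (positions: [(0, 0), (0, 1), (-1, 1), (-1, 2), (-1, 3), (0, 3), (0, 4), (1, 4), (1, 5)])

Answer: (0,0) (0,1) (-1,1) (-1,2) (-1,3) (0,3) (0,4) (1,4) (1,5)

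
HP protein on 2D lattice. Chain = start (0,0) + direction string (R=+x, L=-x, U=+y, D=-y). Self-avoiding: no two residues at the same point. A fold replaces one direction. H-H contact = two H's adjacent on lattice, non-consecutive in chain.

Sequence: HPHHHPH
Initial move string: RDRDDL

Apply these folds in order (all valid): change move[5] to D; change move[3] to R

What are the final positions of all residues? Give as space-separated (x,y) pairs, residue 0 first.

Initial moves: RDRDDL
Fold: move[5]->D => RDRDDD (positions: [(0, 0), (1, 0), (1, -1), (2, -1), (2, -2), (2, -3), (2, -4)])
Fold: move[3]->R => RDRRDD (positions: [(0, 0), (1, 0), (1, -1), (2, -1), (3, -1), (3, -2), (3, -3)])

Answer: (0,0) (1,0) (1,-1) (2,-1) (3,-1) (3,-2) (3,-3)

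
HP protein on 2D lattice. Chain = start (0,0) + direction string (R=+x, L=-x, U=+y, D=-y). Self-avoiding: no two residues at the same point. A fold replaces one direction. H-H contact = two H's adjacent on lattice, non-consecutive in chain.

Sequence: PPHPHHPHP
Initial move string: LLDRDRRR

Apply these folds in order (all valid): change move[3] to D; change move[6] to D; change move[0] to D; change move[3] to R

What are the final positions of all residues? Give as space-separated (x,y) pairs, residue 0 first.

Answer: (0,0) (0,-1) (-1,-1) (-1,-2) (0,-2) (0,-3) (1,-3) (1,-4) (2,-4)

Derivation:
Initial moves: LLDRDRRR
Fold: move[3]->D => LLDDDRRR (positions: [(0, 0), (-1, 0), (-2, 0), (-2, -1), (-2, -2), (-2, -3), (-1, -3), (0, -3), (1, -3)])
Fold: move[6]->D => LLDDDRDR (positions: [(0, 0), (-1, 0), (-2, 0), (-2, -1), (-2, -2), (-2, -3), (-1, -3), (-1, -4), (0, -4)])
Fold: move[0]->D => DLDDDRDR (positions: [(0, 0), (0, -1), (-1, -1), (-1, -2), (-1, -3), (-1, -4), (0, -4), (0, -5), (1, -5)])
Fold: move[3]->R => DLDRDRDR (positions: [(0, 0), (0, -1), (-1, -1), (-1, -2), (0, -2), (0, -3), (1, -3), (1, -4), (2, -4)])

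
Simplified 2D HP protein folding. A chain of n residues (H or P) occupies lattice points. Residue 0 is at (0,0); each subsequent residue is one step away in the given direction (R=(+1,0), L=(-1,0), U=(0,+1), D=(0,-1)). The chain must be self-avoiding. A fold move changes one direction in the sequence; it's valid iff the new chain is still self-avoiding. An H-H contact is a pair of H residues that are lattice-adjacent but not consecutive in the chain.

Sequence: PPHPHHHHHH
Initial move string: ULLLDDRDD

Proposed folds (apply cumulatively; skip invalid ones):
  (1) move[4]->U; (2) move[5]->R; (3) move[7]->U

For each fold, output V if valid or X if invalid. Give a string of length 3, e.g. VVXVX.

Initial: ULLLDDRDD -> [(0, 0), (0, 1), (-1, 1), (-2, 1), (-3, 1), (-3, 0), (-3, -1), (-2, -1), (-2, -2), (-2, -3)]
Fold 1: move[4]->U => ULLLUDRDD INVALID (collision), skipped
Fold 2: move[5]->R => ULLLDRRDD VALID
Fold 3: move[7]->U => ULLLDRRUD INVALID (collision), skipped

Answer: XVX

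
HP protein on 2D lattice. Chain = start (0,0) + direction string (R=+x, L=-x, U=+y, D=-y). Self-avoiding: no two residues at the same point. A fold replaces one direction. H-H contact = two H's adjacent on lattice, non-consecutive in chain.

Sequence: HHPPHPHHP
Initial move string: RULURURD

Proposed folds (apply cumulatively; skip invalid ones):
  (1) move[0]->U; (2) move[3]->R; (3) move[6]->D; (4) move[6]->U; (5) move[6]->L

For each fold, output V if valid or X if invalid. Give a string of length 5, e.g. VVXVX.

Initial: RULURURD -> [(0, 0), (1, 0), (1, 1), (0, 1), (0, 2), (1, 2), (1, 3), (2, 3), (2, 2)]
Fold 1: move[0]->U => UULURURD VALID
Fold 2: move[3]->R => UULRRURD INVALID (collision), skipped
Fold 3: move[6]->D => UULURUDD INVALID (collision), skipped
Fold 4: move[6]->U => UULURUUD INVALID (collision), skipped
Fold 5: move[6]->L => UULURULD INVALID (collision), skipped

Answer: VXXXX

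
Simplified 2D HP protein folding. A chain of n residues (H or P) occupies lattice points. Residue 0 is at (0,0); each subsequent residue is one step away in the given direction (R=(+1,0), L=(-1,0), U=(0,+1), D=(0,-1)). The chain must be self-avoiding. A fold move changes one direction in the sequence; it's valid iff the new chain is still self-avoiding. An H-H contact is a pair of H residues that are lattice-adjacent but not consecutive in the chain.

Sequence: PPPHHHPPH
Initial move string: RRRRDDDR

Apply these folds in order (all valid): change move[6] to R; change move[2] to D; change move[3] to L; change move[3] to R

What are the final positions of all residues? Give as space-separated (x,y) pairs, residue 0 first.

Answer: (0,0) (1,0) (2,0) (2,-1) (3,-1) (3,-2) (3,-3) (4,-3) (5,-3)

Derivation:
Initial moves: RRRRDDDR
Fold: move[6]->R => RRRRDDRR (positions: [(0, 0), (1, 0), (2, 0), (3, 0), (4, 0), (4, -1), (4, -2), (5, -2), (6, -2)])
Fold: move[2]->D => RRDRDDRR (positions: [(0, 0), (1, 0), (2, 0), (2, -1), (3, -1), (3, -2), (3, -3), (4, -3), (5, -3)])
Fold: move[3]->L => RRDLDDRR (positions: [(0, 0), (1, 0), (2, 0), (2, -1), (1, -1), (1, -2), (1, -3), (2, -3), (3, -3)])
Fold: move[3]->R => RRDRDDRR (positions: [(0, 0), (1, 0), (2, 0), (2, -1), (3, -1), (3, -2), (3, -3), (4, -3), (5, -3)])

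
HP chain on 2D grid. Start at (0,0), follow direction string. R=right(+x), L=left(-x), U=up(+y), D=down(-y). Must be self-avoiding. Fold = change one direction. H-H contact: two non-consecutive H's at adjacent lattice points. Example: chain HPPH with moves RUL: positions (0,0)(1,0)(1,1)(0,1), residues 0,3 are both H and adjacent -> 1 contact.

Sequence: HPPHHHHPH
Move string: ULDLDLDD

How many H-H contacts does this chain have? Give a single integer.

Answer: 1

Derivation:
Positions: [(0, 0), (0, 1), (-1, 1), (-1, 0), (-2, 0), (-2, -1), (-3, -1), (-3, -2), (-3, -3)]
H-H contact: residue 0 @(0,0) - residue 3 @(-1, 0)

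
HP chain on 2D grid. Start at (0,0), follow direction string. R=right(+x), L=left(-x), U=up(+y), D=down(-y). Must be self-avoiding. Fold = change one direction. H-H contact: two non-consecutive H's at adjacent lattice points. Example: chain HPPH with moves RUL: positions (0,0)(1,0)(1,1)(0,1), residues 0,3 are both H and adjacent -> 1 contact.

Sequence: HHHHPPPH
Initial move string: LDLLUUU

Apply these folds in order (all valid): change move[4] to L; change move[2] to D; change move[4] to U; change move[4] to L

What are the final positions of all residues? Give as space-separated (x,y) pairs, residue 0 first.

Initial moves: LDLLUUU
Fold: move[4]->L => LDLLLUU (positions: [(0, 0), (-1, 0), (-1, -1), (-2, -1), (-3, -1), (-4, -1), (-4, 0), (-4, 1)])
Fold: move[2]->D => LDDLLUU (positions: [(0, 0), (-1, 0), (-1, -1), (-1, -2), (-2, -2), (-3, -2), (-3, -1), (-3, 0)])
Fold: move[4]->U => LDDLUUU (positions: [(0, 0), (-1, 0), (-1, -1), (-1, -2), (-2, -2), (-2, -1), (-2, 0), (-2, 1)])
Fold: move[4]->L => LDDLLUU (positions: [(0, 0), (-1, 0), (-1, -1), (-1, -2), (-2, -2), (-3, -2), (-3, -1), (-3, 0)])

Answer: (0,0) (-1,0) (-1,-1) (-1,-2) (-2,-2) (-3,-2) (-3,-1) (-3,0)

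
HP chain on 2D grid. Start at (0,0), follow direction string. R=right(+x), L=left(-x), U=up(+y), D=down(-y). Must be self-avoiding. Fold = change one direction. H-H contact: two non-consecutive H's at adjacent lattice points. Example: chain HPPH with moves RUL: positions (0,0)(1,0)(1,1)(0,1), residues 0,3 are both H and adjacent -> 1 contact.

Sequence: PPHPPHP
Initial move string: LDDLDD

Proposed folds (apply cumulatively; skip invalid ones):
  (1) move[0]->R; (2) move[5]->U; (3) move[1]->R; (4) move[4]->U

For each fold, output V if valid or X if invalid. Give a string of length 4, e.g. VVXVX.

Answer: VXVX

Derivation:
Initial: LDDLDD -> [(0, 0), (-1, 0), (-1, -1), (-1, -2), (-2, -2), (-2, -3), (-2, -4)]
Fold 1: move[0]->R => RDDLDD VALID
Fold 2: move[5]->U => RDDLDU INVALID (collision), skipped
Fold 3: move[1]->R => RRDLDD VALID
Fold 4: move[4]->U => RRDLUD INVALID (collision), skipped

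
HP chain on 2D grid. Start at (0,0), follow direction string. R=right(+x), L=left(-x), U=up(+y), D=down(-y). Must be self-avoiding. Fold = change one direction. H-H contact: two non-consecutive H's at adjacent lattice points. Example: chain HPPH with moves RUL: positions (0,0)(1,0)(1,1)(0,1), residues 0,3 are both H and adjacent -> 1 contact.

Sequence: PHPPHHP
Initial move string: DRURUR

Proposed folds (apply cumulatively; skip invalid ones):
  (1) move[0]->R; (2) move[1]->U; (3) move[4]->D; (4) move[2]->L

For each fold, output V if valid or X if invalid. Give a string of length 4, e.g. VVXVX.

Answer: VVVX

Derivation:
Initial: DRURUR -> [(0, 0), (0, -1), (1, -1), (1, 0), (2, 0), (2, 1), (3, 1)]
Fold 1: move[0]->R => RRURUR VALID
Fold 2: move[1]->U => RUURUR VALID
Fold 3: move[4]->D => RUURDR VALID
Fold 4: move[2]->L => RULRDR INVALID (collision), skipped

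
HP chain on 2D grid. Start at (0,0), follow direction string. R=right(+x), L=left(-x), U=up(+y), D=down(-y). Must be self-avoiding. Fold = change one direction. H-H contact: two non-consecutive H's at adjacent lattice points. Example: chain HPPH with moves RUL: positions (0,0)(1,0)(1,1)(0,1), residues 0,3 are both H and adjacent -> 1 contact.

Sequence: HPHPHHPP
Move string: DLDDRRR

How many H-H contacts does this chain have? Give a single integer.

Answer: 0

Derivation:
Positions: [(0, 0), (0, -1), (-1, -1), (-1, -2), (-1, -3), (0, -3), (1, -3), (2, -3)]
No H-H contacts found.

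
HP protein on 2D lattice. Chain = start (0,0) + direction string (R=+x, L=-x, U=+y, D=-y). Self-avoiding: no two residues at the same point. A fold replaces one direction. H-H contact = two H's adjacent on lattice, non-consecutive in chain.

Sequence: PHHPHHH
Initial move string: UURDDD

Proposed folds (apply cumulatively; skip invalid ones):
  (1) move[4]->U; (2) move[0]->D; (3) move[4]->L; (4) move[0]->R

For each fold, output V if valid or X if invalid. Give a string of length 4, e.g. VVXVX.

Answer: XXXV

Derivation:
Initial: UURDDD -> [(0, 0), (0, 1), (0, 2), (1, 2), (1, 1), (1, 0), (1, -1)]
Fold 1: move[4]->U => UURDUD INVALID (collision), skipped
Fold 2: move[0]->D => DURDDD INVALID (collision), skipped
Fold 3: move[4]->L => UURDLD INVALID (collision), skipped
Fold 4: move[0]->R => RURDDD VALID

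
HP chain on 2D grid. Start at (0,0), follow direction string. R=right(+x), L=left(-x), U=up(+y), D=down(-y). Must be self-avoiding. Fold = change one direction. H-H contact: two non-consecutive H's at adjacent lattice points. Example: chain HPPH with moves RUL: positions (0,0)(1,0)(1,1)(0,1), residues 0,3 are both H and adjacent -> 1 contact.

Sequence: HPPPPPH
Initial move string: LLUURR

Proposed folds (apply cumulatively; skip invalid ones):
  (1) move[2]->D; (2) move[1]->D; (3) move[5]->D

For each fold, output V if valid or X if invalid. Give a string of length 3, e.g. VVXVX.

Answer: XXV

Derivation:
Initial: LLUURR -> [(0, 0), (-1, 0), (-2, 0), (-2, 1), (-2, 2), (-1, 2), (0, 2)]
Fold 1: move[2]->D => LLDURR INVALID (collision), skipped
Fold 2: move[1]->D => LDUURR INVALID (collision), skipped
Fold 3: move[5]->D => LLUURD VALID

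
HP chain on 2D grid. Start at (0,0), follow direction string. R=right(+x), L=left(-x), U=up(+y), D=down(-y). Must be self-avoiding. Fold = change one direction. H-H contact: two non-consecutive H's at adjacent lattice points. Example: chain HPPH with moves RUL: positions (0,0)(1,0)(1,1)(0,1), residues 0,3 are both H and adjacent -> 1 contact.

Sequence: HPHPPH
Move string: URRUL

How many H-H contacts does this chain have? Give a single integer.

Answer: 1

Derivation:
Positions: [(0, 0), (0, 1), (1, 1), (2, 1), (2, 2), (1, 2)]
H-H contact: residue 2 @(1,1) - residue 5 @(1, 2)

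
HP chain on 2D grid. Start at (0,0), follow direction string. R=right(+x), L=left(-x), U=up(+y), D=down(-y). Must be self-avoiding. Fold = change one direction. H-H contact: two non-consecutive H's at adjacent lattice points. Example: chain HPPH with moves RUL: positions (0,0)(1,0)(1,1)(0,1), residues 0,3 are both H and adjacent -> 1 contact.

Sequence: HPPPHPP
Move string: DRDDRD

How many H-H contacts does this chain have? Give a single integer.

Answer: 0

Derivation:
Positions: [(0, 0), (0, -1), (1, -1), (1, -2), (1, -3), (2, -3), (2, -4)]
No H-H contacts found.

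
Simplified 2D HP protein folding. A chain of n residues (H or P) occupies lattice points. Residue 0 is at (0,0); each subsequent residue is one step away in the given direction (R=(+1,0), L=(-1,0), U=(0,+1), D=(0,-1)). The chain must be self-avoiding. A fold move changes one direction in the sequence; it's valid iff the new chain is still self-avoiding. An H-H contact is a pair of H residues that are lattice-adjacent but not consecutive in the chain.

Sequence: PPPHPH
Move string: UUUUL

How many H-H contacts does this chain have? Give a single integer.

Answer: 0

Derivation:
Positions: [(0, 0), (0, 1), (0, 2), (0, 3), (0, 4), (-1, 4)]
No H-H contacts found.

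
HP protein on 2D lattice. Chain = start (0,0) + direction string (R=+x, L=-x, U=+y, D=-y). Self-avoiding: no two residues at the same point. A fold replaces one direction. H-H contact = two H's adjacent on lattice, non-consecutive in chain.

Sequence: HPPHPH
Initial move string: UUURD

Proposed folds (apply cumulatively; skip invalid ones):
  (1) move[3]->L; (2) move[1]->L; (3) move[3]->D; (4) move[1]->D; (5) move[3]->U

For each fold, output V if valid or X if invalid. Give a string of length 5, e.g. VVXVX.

Initial: UUURD -> [(0, 0), (0, 1), (0, 2), (0, 3), (1, 3), (1, 2)]
Fold 1: move[3]->L => UUULD VALID
Fold 2: move[1]->L => ULULD VALID
Fold 3: move[3]->D => ULUDD INVALID (collision), skipped
Fold 4: move[1]->D => UDULD INVALID (collision), skipped
Fold 5: move[3]->U => ULUUD INVALID (collision), skipped

Answer: VVXXX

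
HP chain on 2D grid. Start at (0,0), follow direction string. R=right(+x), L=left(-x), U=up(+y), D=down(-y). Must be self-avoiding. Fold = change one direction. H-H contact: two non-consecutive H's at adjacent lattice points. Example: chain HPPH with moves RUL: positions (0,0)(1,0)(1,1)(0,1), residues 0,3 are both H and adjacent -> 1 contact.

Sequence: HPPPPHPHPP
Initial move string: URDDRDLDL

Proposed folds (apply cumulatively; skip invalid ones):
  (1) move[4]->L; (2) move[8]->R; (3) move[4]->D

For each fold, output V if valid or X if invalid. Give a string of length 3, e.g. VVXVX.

Initial: URDDRDLDL -> [(0, 0), (0, 1), (1, 1), (1, 0), (1, -1), (2, -1), (2, -2), (1, -2), (1, -3), (0, -3)]
Fold 1: move[4]->L => URDDLDLDL VALID
Fold 2: move[8]->R => URDDLDLDR VALID
Fold 3: move[4]->D => URDDDDLDR VALID

Answer: VVV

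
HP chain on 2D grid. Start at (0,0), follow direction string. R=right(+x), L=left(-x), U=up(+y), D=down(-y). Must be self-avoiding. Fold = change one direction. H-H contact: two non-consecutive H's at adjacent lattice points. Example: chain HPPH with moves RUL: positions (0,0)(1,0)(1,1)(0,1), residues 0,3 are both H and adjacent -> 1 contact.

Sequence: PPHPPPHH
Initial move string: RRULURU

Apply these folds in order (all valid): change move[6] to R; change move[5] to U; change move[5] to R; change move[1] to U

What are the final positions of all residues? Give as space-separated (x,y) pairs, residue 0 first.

Initial moves: RRULURU
Fold: move[6]->R => RRULURR (positions: [(0, 0), (1, 0), (2, 0), (2, 1), (1, 1), (1, 2), (2, 2), (3, 2)])
Fold: move[5]->U => RRULUUR (positions: [(0, 0), (1, 0), (2, 0), (2, 1), (1, 1), (1, 2), (1, 3), (2, 3)])
Fold: move[5]->R => RRULURR (positions: [(0, 0), (1, 0), (2, 0), (2, 1), (1, 1), (1, 2), (2, 2), (3, 2)])
Fold: move[1]->U => RUULURR (positions: [(0, 0), (1, 0), (1, 1), (1, 2), (0, 2), (0, 3), (1, 3), (2, 3)])

Answer: (0,0) (1,0) (1,1) (1,2) (0,2) (0,3) (1,3) (2,3)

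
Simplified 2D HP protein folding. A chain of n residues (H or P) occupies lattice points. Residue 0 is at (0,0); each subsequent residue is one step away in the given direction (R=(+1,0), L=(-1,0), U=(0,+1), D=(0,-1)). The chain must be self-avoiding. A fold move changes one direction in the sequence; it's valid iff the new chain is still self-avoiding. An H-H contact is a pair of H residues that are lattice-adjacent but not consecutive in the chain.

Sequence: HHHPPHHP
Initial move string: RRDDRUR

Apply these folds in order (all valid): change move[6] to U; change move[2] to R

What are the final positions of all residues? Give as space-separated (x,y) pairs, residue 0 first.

Initial moves: RRDDRUR
Fold: move[6]->U => RRDDRUU (positions: [(0, 0), (1, 0), (2, 0), (2, -1), (2, -2), (3, -2), (3, -1), (3, 0)])
Fold: move[2]->R => RRRDRUU (positions: [(0, 0), (1, 0), (2, 0), (3, 0), (3, -1), (4, -1), (4, 0), (4, 1)])

Answer: (0,0) (1,0) (2,0) (3,0) (3,-1) (4,-1) (4,0) (4,1)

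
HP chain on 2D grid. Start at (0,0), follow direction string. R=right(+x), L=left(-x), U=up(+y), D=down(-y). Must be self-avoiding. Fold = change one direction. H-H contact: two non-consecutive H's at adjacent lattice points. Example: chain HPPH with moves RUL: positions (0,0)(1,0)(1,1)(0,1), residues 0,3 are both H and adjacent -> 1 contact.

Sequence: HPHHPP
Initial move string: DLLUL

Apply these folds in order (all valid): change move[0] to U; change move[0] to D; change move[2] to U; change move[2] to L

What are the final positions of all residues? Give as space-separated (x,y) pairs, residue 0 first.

Answer: (0,0) (0,-1) (-1,-1) (-2,-1) (-2,0) (-3,0)

Derivation:
Initial moves: DLLUL
Fold: move[0]->U => ULLUL (positions: [(0, 0), (0, 1), (-1, 1), (-2, 1), (-2, 2), (-3, 2)])
Fold: move[0]->D => DLLUL (positions: [(0, 0), (0, -1), (-1, -1), (-2, -1), (-2, 0), (-3, 0)])
Fold: move[2]->U => DLUUL (positions: [(0, 0), (0, -1), (-1, -1), (-1, 0), (-1, 1), (-2, 1)])
Fold: move[2]->L => DLLUL (positions: [(0, 0), (0, -1), (-1, -1), (-2, -1), (-2, 0), (-3, 0)])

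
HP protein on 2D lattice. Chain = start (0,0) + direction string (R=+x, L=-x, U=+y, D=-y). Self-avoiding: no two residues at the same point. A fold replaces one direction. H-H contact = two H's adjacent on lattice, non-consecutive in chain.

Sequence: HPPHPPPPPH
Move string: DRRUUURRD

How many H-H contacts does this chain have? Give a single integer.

Positions: [(0, 0), (0, -1), (1, -1), (2, -1), (2, 0), (2, 1), (2, 2), (3, 2), (4, 2), (4, 1)]
No H-H contacts found.

Answer: 0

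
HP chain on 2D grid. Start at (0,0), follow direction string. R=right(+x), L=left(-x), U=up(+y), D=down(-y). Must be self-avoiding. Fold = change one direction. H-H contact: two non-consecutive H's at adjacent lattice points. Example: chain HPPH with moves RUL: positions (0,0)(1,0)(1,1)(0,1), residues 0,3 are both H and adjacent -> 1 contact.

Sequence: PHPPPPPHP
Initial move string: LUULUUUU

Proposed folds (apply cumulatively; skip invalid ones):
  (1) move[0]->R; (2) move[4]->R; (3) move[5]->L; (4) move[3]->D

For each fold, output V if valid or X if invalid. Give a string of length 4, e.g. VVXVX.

Answer: VXVX

Derivation:
Initial: LUULUUUU -> [(0, 0), (-1, 0), (-1, 1), (-1, 2), (-2, 2), (-2, 3), (-2, 4), (-2, 5), (-2, 6)]
Fold 1: move[0]->R => RUULUUUU VALID
Fold 2: move[4]->R => RUULRUUU INVALID (collision), skipped
Fold 3: move[5]->L => RUULULUU VALID
Fold 4: move[3]->D => RUUDULUU INVALID (collision), skipped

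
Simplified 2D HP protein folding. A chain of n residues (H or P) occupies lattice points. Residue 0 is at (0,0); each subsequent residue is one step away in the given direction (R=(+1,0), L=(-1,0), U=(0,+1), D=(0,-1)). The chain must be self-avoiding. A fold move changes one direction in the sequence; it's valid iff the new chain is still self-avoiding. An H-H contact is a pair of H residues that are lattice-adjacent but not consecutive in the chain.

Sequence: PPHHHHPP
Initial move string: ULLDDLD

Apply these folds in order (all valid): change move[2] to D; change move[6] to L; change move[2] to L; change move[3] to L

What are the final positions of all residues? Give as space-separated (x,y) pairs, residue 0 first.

Initial moves: ULLDDLD
Fold: move[2]->D => ULDDDLD (positions: [(0, 0), (0, 1), (-1, 1), (-1, 0), (-1, -1), (-1, -2), (-2, -2), (-2, -3)])
Fold: move[6]->L => ULDDDLL (positions: [(0, 0), (0, 1), (-1, 1), (-1, 0), (-1, -1), (-1, -2), (-2, -2), (-3, -2)])
Fold: move[2]->L => ULLDDLL (positions: [(0, 0), (0, 1), (-1, 1), (-2, 1), (-2, 0), (-2, -1), (-3, -1), (-4, -1)])
Fold: move[3]->L => ULLLDLL (positions: [(0, 0), (0, 1), (-1, 1), (-2, 1), (-3, 1), (-3, 0), (-4, 0), (-5, 0)])

Answer: (0,0) (0,1) (-1,1) (-2,1) (-3,1) (-3,0) (-4,0) (-5,0)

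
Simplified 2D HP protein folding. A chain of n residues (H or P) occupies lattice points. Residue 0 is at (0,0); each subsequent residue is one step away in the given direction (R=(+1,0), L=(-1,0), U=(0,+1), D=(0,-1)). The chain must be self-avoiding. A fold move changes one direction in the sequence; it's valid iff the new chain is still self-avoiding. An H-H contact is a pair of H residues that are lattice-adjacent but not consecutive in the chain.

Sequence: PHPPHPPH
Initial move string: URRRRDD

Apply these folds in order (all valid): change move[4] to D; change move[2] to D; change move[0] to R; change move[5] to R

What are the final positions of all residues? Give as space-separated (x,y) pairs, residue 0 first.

Initial moves: URRRRDD
Fold: move[4]->D => URRRDDD (positions: [(0, 0), (0, 1), (1, 1), (2, 1), (3, 1), (3, 0), (3, -1), (3, -2)])
Fold: move[2]->D => URDRDDD (positions: [(0, 0), (0, 1), (1, 1), (1, 0), (2, 0), (2, -1), (2, -2), (2, -3)])
Fold: move[0]->R => RRDRDDD (positions: [(0, 0), (1, 0), (2, 0), (2, -1), (3, -1), (3, -2), (3, -3), (3, -4)])
Fold: move[5]->R => RRDRDRD (positions: [(0, 0), (1, 0), (2, 0), (2, -1), (3, -1), (3, -2), (4, -2), (4, -3)])

Answer: (0,0) (1,0) (2,0) (2,-1) (3,-1) (3,-2) (4,-2) (4,-3)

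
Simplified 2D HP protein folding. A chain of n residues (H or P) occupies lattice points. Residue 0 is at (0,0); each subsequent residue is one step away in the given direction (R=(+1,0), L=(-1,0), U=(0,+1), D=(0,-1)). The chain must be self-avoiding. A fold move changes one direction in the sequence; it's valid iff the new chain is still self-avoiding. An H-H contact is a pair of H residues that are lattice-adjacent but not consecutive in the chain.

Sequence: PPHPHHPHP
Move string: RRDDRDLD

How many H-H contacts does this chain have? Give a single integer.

Positions: [(0, 0), (1, 0), (2, 0), (2, -1), (2, -2), (3, -2), (3, -3), (2, -3), (2, -4)]
H-H contact: residue 4 @(2,-2) - residue 7 @(2, -3)

Answer: 1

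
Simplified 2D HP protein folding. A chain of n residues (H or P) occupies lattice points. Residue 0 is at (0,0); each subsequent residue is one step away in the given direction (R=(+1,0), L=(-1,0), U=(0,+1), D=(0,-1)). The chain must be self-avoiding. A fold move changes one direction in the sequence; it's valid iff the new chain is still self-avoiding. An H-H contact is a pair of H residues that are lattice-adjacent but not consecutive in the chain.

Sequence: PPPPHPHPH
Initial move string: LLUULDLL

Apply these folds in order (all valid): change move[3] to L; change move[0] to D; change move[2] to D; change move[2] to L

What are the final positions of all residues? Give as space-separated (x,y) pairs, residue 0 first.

Answer: (0,0) (0,-1) (-1,-1) (-2,-1) (-3,-1) (-4,-1) (-4,-2) (-5,-2) (-6,-2)

Derivation:
Initial moves: LLUULDLL
Fold: move[3]->L => LLULLDLL (positions: [(0, 0), (-1, 0), (-2, 0), (-2, 1), (-3, 1), (-4, 1), (-4, 0), (-5, 0), (-6, 0)])
Fold: move[0]->D => DLULLDLL (positions: [(0, 0), (0, -1), (-1, -1), (-1, 0), (-2, 0), (-3, 0), (-3, -1), (-4, -1), (-5, -1)])
Fold: move[2]->D => DLDLLDLL (positions: [(0, 0), (0, -1), (-1, -1), (-1, -2), (-2, -2), (-3, -2), (-3, -3), (-4, -3), (-5, -3)])
Fold: move[2]->L => DLLLLDLL (positions: [(0, 0), (0, -1), (-1, -1), (-2, -1), (-3, -1), (-4, -1), (-4, -2), (-5, -2), (-6, -2)])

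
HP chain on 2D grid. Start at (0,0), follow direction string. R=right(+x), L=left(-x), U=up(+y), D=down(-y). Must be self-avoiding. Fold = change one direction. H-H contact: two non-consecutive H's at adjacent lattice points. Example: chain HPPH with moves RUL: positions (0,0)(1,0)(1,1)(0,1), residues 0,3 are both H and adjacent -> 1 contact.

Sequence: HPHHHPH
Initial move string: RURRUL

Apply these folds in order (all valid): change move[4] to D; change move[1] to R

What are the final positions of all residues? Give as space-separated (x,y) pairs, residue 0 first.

Answer: (0,0) (1,0) (2,0) (3,0) (4,0) (4,-1) (3,-1)

Derivation:
Initial moves: RURRUL
Fold: move[4]->D => RURRDL (positions: [(0, 0), (1, 0), (1, 1), (2, 1), (3, 1), (3, 0), (2, 0)])
Fold: move[1]->R => RRRRDL (positions: [(0, 0), (1, 0), (2, 0), (3, 0), (4, 0), (4, -1), (3, -1)])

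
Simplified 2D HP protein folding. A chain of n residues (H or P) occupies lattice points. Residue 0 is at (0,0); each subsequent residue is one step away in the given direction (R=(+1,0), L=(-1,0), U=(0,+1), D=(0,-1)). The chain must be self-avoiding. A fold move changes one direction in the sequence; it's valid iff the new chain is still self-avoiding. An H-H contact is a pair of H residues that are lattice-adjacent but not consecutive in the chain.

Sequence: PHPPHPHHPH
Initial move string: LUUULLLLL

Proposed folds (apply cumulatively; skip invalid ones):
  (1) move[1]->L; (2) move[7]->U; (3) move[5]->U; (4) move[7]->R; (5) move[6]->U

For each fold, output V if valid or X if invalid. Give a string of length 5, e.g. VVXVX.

Initial: LUUULLLLL -> [(0, 0), (-1, 0), (-1, 1), (-1, 2), (-1, 3), (-2, 3), (-3, 3), (-4, 3), (-5, 3), (-6, 3)]
Fold 1: move[1]->L => LLUULLLLL VALID
Fold 2: move[7]->U => LLUULLLUL VALID
Fold 3: move[5]->U => LLUULULUL VALID
Fold 4: move[7]->R => LLUULULRL INVALID (collision), skipped
Fold 5: move[6]->U => LLUULUUUL VALID

Answer: VVVXV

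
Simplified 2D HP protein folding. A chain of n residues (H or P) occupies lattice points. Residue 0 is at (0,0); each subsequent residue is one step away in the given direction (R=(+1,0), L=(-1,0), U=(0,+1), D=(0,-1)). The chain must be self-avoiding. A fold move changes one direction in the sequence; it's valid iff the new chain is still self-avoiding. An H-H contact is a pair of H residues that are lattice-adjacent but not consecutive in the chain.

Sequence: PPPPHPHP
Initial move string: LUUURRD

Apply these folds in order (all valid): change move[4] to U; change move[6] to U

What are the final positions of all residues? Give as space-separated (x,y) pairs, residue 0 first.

Answer: (0,0) (-1,0) (-1,1) (-1,2) (-1,3) (-1,4) (0,4) (0,5)

Derivation:
Initial moves: LUUURRD
Fold: move[4]->U => LUUUURD (positions: [(0, 0), (-1, 0), (-1, 1), (-1, 2), (-1, 3), (-1, 4), (0, 4), (0, 3)])
Fold: move[6]->U => LUUUURU (positions: [(0, 0), (-1, 0), (-1, 1), (-1, 2), (-1, 3), (-1, 4), (0, 4), (0, 5)])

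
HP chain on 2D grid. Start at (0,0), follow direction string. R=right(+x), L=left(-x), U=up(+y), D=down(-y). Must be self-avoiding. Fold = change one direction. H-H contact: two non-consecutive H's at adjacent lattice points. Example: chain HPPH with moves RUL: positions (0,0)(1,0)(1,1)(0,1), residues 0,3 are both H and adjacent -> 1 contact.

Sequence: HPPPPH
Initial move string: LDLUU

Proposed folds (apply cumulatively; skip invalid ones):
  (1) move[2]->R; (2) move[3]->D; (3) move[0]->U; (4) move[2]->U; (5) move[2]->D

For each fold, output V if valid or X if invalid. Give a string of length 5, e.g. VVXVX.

Initial: LDLUU -> [(0, 0), (-1, 0), (-1, -1), (-2, -1), (-2, 0), (-2, 1)]
Fold 1: move[2]->R => LDRUU INVALID (collision), skipped
Fold 2: move[3]->D => LDLDU INVALID (collision), skipped
Fold 3: move[0]->U => UDLUU INVALID (collision), skipped
Fold 4: move[2]->U => LDUUU INVALID (collision), skipped
Fold 5: move[2]->D => LDDUU INVALID (collision), skipped

Answer: XXXXX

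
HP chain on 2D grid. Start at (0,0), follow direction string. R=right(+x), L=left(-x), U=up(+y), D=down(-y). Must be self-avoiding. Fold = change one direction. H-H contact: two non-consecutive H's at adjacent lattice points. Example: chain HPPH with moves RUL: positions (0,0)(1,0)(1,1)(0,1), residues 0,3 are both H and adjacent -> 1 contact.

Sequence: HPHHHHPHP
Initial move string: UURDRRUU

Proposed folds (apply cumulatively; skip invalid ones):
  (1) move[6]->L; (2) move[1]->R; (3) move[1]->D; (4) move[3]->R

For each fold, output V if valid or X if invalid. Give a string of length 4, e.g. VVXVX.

Initial: UURDRRUU -> [(0, 0), (0, 1), (0, 2), (1, 2), (1, 1), (2, 1), (3, 1), (3, 2), (3, 3)]
Fold 1: move[6]->L => UURDRRLU INVALID (collision), skipped
Fold 2: move[1]->R => URRDRRUU VALID
Fold 3: move[1]->D => UDRDRRUU INVALID (collision), skipped
Fold 4: move[3]->R => URRRRRUU VALID

Answer: XVXV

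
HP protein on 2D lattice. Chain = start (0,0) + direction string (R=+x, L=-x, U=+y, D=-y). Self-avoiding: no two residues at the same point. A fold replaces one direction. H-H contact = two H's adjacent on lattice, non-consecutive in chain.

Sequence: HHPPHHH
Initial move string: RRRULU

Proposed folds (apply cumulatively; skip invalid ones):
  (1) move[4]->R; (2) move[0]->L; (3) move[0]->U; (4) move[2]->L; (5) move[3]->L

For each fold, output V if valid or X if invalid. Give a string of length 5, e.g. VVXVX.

Answer: VXVXX

Derivation:
Initial: RRRULU -> [(0, 0), (1, 0), (2, 0), (3, 0), (3, 1), (2, 1), (2, 2)]
Fold 1: move[4]->R => RRRURU VALID
Fold 2: move[0]->L => LRRURU INVALID (collision), skipped
Fold 3: move[0]->U => URRURU VALID
Fold 4: move[2]->L => URLURU INVALID (collision), skipped
Fold 5: move[3]->L => URRLRU INVALID (collision), skipped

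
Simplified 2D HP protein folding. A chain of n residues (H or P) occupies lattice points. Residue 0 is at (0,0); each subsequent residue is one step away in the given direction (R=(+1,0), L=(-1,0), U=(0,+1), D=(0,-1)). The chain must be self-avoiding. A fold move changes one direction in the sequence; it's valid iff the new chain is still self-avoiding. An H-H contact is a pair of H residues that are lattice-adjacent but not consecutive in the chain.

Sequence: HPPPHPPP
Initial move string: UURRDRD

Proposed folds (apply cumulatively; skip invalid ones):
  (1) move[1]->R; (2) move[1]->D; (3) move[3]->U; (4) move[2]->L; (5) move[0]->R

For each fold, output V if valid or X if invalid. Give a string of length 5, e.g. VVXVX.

Answer: VXXXV

Derivation:
Initial: UURRDRD -> [(0, 0), (0, 1), (0, 2), (1, 2), (2, 2), (2, 1), (3, 1), (3, 0)]
Fold 1: move[1]->R => URRRDRD VALID
Fold 2: move[1]->D => UDRRDRD INVALID (collision), skipped
Fold 3: move[3]->U => URRUDRD INVALID (collision), skipped
Fold 4: move[2]->L => URLRDRD INVALID (collision), skipped
Fold 5: move[0]->R => RRRRDRD VALID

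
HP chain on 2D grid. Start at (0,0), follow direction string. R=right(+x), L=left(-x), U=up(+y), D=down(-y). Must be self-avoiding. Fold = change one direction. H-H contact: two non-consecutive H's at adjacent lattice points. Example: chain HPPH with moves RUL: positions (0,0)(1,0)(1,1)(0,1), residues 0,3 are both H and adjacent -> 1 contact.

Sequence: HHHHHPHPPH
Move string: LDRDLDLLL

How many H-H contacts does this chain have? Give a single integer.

Answer: 1

Derivation:
Positions: [(0, 0), (-1, 0), (-1, -1), (0, -1), (0, -2), (-1, -2), (-1, -3), (-2, -3), (-3, -3), (-4, -3)]
H-H contact: residue 0 @(0,0) - residue 3 @(0, -1)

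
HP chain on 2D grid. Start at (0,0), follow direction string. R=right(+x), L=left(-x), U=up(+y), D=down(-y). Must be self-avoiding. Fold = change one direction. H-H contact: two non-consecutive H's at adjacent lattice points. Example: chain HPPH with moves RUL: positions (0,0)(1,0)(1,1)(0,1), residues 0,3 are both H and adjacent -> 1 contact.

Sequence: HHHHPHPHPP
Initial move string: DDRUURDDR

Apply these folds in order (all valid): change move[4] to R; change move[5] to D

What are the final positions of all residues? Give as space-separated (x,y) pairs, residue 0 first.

Answer: (0,0) (0,-1) (0,-2) (1,-2) (1,-1) (2,-1) (2,-2) (2,-3) (2,-4) (3,-4)

Derivation:
Initial moves: DDRUURDDR
Fold: move[4]->R => DDRURRDDR (positions: [(0, 0), (0, -1), (0, -2), (1, -2), (1, -1), (2, -1), (3, -1), (3, -2), (3, -3), (4, -3)])
Fold: move[5]->D => DDRURDDDR (positions: [(0, 0), (0, -1), (0, -2), (1, -2), (1, -1), (2, -1), (2, -2), (2, -3), (2, -4), (3, -4)])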